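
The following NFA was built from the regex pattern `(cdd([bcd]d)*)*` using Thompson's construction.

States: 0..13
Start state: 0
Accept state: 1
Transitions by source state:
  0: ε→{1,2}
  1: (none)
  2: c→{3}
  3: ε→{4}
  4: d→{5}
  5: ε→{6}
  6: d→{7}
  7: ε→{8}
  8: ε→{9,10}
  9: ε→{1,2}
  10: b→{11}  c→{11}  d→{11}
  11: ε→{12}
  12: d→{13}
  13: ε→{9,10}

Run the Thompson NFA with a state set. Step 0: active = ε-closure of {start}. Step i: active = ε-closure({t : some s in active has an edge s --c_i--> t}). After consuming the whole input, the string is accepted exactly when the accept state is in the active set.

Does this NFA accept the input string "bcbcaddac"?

initial (ε-close {0}): {0,1,2}
'b' @ 1: {}  — state set empty
rest 'cbcaddac' ignored (set empty)
after full input: {}  (accept=1 not in)

Answer: REJECT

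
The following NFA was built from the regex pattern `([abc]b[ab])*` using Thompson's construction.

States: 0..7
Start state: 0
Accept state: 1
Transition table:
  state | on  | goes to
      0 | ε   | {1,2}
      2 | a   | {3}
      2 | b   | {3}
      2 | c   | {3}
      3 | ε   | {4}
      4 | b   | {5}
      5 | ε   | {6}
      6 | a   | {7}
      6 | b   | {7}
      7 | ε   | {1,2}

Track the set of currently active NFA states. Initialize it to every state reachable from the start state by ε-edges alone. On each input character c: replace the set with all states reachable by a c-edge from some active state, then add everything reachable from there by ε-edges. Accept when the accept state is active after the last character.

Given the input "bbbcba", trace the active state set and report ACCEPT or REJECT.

Answer: ACCEPT

Trace:
initial (ε-close {0}): {0,1,2}
'b' @ 1: {3,4}
'b' @ 2: {5,6}
'b' @ 3: {1,2,7}  [accepting]
'c' @ 4: {3,4}
'b' @ 5: {5,6}
'a' @ 6: {1,2,7}  [accepting]
after full input: {1,2,7}  (accept=1 in)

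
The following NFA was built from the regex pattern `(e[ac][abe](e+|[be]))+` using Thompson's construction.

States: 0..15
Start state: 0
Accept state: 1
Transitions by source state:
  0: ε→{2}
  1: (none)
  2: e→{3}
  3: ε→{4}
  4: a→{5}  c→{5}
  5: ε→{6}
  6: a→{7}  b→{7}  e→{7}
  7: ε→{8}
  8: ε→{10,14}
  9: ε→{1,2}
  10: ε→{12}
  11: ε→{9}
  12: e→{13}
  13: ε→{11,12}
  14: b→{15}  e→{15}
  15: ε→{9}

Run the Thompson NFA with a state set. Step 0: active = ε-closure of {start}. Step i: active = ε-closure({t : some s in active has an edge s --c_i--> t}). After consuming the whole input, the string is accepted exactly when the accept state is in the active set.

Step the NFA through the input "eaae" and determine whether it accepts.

start: ε-closure({0}) = {0,2}
'e' @ 1: {3,4}
'a' @ 2: {5,6}
'a' @ 3: {7,8,10,12,14}
'e' @ 4: {1,2,9,11,12,13,15}  [accepting]
after full input: {1,2,9,11,12,13,15}  (accept=1 in)

Answer: ACCEPT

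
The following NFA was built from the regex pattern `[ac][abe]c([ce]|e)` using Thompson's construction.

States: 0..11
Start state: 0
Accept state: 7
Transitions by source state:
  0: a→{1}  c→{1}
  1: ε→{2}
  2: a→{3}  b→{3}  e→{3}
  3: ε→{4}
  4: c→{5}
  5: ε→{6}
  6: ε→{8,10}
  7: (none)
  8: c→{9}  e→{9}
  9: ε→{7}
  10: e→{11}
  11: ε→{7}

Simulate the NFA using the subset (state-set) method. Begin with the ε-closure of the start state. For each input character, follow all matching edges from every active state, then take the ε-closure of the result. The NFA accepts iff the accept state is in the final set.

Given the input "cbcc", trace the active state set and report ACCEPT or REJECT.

S₀ = ε-closure({0}) = {0}
'c' @ 1: {1,2}
'b' @ 2: {3,4}
'c' @ 3: {5,6,8,10}
'c' @ 4: {7,9}  (accept∈set)
end set {7,9} — state 7 in

Answer: ACCEPT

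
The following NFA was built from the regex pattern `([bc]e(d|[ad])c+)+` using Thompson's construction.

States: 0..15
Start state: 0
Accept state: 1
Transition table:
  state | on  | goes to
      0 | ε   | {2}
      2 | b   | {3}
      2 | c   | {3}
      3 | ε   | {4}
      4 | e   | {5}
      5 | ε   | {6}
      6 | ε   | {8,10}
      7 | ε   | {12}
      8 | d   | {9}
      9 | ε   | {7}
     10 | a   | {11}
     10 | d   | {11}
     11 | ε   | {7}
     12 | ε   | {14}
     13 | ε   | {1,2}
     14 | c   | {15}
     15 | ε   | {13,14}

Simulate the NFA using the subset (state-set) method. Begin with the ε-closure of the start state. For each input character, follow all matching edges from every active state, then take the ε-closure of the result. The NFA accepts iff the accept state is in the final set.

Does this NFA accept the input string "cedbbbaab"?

Answer: REJECT

Trace:
start: ε-closure({0}) = {0,2}
'c' @ 1: {3,4}
'e' @ 2: {5,6,8,10}
'd' @ 3: {7,9,11,12,14}
'b' @ 4: {}  — no active states
rest 'bbaab' ignored (set empty)
after full input: {}  (accept=1 not in)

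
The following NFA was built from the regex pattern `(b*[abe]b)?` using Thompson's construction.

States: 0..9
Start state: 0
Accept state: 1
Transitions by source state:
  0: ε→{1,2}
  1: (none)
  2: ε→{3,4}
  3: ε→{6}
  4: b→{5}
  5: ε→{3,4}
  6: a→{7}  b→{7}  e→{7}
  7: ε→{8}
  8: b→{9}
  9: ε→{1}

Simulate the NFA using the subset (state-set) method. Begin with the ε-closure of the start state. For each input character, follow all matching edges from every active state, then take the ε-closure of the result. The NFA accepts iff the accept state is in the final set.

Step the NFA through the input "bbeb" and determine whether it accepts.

start: ε-closure({0}) = {0,1,2,3,4,6}
'b' @ 1: {3,4,5,6,7,8}
'b' @ 2: {1,3,4,5,6,7,8,9}  (accept∈set)
'e' @ 3: {7,8}
'b' @ 4: {1,9}  (accept∈set)
after full input: {1,9}  (accept=1 in)

Answer: ACCEPT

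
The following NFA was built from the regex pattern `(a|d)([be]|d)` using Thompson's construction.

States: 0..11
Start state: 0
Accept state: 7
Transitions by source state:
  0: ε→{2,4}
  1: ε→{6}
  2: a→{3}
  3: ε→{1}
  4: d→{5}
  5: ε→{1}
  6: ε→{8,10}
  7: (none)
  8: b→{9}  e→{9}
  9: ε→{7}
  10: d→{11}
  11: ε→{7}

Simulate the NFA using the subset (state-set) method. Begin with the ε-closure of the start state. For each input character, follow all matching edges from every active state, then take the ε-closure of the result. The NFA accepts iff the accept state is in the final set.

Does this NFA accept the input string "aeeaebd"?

Answer: REJECT

Derivation:
S₀ = ε-closure({0}) = {0,2,4}
'a' @ 1: {1,3,6,8,10}
'e' @ 2: {7,9}  [accepting]
'e' @ 3: {}  — dead — no transitions
rest 'aebd' ignored (set empty)
after full input: {}  (accept=7 not in)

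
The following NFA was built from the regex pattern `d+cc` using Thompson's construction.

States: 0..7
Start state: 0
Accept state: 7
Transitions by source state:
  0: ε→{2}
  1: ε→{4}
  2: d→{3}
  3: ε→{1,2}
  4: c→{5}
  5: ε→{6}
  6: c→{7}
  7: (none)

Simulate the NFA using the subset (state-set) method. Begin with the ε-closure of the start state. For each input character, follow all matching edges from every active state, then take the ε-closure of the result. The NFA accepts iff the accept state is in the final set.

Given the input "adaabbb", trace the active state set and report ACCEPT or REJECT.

start: ε-closure({0}) = {0,2}
'a' @ 1: {}  — no active states
rest 'daabbb' ignored (set empty)
end set {} — state 7 not in

Answer: REJECT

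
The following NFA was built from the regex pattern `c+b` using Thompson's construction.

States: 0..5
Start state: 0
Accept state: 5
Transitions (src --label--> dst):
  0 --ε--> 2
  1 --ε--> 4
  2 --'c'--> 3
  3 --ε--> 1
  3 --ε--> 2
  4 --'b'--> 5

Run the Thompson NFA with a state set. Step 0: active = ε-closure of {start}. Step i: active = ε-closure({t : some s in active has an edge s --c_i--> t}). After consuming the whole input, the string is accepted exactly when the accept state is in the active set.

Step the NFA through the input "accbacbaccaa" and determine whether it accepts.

S₀ = ε-closure({0}) = {0,2}
'a' @ 1: {}  — state set empty
rest 'ccbacbaccaa' ignored (set empty)
after full input: {}  (accept=5 not in)

Answer: REJECT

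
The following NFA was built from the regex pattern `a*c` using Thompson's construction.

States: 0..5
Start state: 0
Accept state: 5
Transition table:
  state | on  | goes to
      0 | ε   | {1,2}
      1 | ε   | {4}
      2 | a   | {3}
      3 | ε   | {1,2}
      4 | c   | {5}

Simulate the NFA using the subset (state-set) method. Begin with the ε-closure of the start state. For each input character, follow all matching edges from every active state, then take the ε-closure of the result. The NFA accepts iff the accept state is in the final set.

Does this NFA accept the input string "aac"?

initial (ε-close {0}): {0,1,2,4}
'a' @ 1: {1,2,3,4}
'a' @ 2: {1,2,3,4}
'c' @ 3: {5}  (accept∈set)
end set {5} — state 5 in

Answer: ACCEPT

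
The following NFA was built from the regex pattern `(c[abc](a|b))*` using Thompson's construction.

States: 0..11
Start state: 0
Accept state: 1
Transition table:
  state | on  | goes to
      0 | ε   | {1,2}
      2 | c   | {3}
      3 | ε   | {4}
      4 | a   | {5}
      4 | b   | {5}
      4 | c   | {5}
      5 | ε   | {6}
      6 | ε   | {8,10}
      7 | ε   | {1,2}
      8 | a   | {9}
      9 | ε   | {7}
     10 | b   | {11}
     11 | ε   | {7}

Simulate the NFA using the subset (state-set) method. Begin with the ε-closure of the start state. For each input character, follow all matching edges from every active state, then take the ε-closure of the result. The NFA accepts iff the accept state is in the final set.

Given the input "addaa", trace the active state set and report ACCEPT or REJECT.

S₀ = ε-closure({0}) = {0,1,2}
'a' @ 1: {}  — no active states
rest 'ddaa' ignored (set empty)
end set {} — state 1 not in

Answer: REJECT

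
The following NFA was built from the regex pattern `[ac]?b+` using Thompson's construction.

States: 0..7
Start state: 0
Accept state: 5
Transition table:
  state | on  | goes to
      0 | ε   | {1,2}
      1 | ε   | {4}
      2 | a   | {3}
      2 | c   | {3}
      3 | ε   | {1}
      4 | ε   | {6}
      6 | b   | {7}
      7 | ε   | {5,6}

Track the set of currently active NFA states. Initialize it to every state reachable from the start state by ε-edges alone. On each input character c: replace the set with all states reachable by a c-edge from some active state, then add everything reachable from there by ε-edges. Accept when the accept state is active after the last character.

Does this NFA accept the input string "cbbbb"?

Answer: ACCEPT

Derivation:
start: ε-closure({0}) = {0,1,2,4,6}
'c' @ 1: {1,3,4,6}
'b' @ 2: {5,6,7}  (accept∈set)
'b' @ 3: {5,6,7}  (accept∈set)
'b' @ 4: {5,6,7}  (accept∈set)
'b' @ 5: {5,6,7}  (accept∈set)
end set {5,6,7} — state 5 in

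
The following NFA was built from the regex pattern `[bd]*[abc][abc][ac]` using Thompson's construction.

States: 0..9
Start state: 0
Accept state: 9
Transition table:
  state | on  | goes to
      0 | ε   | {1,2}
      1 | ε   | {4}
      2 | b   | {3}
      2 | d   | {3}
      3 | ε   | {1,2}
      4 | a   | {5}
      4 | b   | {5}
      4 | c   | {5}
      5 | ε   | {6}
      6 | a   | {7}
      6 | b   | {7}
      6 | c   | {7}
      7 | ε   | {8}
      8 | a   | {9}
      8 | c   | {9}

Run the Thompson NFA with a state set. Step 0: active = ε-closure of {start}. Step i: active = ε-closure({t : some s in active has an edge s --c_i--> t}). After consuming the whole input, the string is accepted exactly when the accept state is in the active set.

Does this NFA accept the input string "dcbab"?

initial (ε-close {0}): {0,1,2,4}
'd' @ 1: {1,2,3,4}
'c' @ 2: {5,6}
'b' @ 3: {7,8}
'a' @ 4: {9}  ✓accept
'b' @ 5: {}  — state set empty
final: {}; accept 9 not in set

Answer: REJECT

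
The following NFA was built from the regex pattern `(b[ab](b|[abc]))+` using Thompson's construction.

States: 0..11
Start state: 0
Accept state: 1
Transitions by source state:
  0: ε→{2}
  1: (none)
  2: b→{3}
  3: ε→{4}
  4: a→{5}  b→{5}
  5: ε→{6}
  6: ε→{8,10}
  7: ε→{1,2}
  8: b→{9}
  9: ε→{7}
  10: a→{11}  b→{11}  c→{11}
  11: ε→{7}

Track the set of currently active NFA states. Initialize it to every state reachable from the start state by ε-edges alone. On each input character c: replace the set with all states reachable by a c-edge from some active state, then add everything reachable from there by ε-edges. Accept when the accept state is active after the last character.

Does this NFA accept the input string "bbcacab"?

Answer: REJECT

Trace:
initial (ε-close {0}): {0,2}
'b' @ 1: {3,4}
'b' @ 2: {5,6,8,10}
'c' @ 3: {1,2,7,11}  ✓accept
'a' @ 4: {}  — state set empty
rest 'cab' ignored (set empty)
end set {} — state 1 not in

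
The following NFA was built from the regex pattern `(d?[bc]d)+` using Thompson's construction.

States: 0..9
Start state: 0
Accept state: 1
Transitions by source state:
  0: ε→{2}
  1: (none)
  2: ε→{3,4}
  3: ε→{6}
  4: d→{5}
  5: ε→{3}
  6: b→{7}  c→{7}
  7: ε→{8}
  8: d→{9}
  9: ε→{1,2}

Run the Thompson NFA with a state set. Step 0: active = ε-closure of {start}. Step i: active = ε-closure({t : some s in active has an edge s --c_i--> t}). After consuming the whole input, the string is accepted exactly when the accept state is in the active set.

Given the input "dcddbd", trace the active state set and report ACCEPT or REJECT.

Answer: ACCEPT

Derivation:
S₀ = ε-closure({0}) = {0,2,3,4,6}
'd' @ 1: {3,5,6}
'c' @ 2: {7,8}
'd' @ 3: {1,2,3,4,6,9}  [accepting]
'd' @ 4: {3,5,6}
'b' @ 5: {7,8}
'd' @ 6: {1,2,3,4,6,9}  [accepting]
after full input: {1,2,3,4,6,9}  (accept=1 in)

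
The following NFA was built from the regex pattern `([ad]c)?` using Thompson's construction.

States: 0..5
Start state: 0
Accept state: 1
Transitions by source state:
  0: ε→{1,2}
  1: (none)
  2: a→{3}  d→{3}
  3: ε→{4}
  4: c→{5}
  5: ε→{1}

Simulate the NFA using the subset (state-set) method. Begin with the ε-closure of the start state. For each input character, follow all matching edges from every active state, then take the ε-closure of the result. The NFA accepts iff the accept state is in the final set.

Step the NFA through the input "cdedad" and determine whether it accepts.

S₀ = ε-closure({0}) = {0,1,2}
'c' @ 1: {}  — dead — no transitions
rest 'dedad' ignored (set empty)
after full input: {}  (accept=1 not in)

Answer: REJECT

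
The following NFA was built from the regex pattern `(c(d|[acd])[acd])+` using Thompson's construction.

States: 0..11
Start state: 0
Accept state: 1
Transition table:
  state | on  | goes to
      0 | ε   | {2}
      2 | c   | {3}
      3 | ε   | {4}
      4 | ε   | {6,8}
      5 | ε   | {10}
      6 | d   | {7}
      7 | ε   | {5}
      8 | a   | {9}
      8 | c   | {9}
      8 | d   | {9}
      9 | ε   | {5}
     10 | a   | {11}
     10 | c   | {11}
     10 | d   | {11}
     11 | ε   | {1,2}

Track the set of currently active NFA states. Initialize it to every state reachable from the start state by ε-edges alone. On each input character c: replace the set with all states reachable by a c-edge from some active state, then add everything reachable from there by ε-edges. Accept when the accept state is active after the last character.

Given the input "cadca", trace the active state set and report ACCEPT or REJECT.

start: ε-closure({0}) = {0,2}
'c' @ 1: {3,4,6,8}
'a' @ 2: {5,9,10}
'd' @ 3: {1,2,11}  [accepting]
'c' @ 4: {3,4,6,8}
'a' @ 5: {5,9,10}
after full input: {5,9,10}  (accept=1 not in)

Answer: REJECT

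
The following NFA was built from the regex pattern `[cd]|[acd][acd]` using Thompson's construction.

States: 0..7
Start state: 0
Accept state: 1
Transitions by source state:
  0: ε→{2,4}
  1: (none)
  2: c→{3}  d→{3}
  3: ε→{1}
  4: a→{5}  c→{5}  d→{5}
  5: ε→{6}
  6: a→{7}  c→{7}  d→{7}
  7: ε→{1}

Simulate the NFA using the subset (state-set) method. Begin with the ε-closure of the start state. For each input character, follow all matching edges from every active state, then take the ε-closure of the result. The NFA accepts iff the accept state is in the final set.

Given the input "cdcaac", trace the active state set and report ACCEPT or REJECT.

Answer: REJECT

Trace:
start: ε-closure({0}) = {0,2,4}
'c' @ 1: {1,3,5,6}  ✓accept
'd' @ 2: {1,7}  ✓accept
'c' @ 3: {}  — state set empty
rest 'aac' ignored (set empty)
final: {}; accept 1 not in set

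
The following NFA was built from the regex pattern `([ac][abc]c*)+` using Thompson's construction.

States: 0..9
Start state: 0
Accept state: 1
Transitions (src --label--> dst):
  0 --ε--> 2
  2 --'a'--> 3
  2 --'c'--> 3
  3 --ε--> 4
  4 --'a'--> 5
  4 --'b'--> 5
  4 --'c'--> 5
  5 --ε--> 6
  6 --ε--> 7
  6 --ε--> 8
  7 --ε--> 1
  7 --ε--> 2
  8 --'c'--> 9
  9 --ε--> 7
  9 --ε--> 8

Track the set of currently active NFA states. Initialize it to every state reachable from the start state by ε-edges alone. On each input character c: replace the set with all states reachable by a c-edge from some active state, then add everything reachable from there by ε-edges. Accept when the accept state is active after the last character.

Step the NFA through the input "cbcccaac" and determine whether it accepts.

start: ε-closure({0}) = {0,2}
'c' @ 1: {3,4}
'b' @ 2: {1,2,5,6,7,8}  (accept∈set)
'c' @ 3: {1,2,3,4,7,8,9}  (accept∈set)
'c' @ 4: {1,2,3,4,5,6,7,8,9}  (accept∈set)
'c' @ 5: {1,2,3,4,5,6,7,8,9}  (accept∈set)
'a' @ 6: {1,2,3,4,5,6,7,8}  (accept∈set)
'a' @ 7: {1,2,3,4,5,6,7,8}  (accept∈set)
'c' @ 8: {1,2,3,4,5,6,7,8,9}  (accept∈set)
final: {1,2,3,4,5,6,7,8,9}; accept 1 in set

Answer: ACCEPT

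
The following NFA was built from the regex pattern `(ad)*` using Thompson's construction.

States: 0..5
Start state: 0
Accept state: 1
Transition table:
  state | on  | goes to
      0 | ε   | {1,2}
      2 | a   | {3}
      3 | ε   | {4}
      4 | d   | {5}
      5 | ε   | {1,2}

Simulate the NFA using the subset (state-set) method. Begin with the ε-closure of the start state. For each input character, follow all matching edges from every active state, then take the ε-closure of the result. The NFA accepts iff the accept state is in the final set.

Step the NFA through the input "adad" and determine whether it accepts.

Answer: ACCEPT

Steps:
initial (ε-close {0}): {0,1,2}
'a' @ 1: {3,4}
'd' @ 2: {1,2,5}  (accept∈set)
'a' @ 3: {3,4}
'd' @ 4: {1,2,5}  (accept∈set)
after full input: {1,2,5}  (accept=1 in)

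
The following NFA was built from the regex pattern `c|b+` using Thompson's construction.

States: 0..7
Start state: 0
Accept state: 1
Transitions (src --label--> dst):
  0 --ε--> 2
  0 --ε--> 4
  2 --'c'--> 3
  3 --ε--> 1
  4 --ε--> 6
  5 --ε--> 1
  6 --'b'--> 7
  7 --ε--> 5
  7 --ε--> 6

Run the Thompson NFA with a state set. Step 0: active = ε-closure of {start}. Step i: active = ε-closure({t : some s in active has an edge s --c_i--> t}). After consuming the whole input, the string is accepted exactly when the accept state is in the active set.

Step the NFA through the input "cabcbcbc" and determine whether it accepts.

Answer: REJECT

Steps:
start: ε-closure({0}) = {0,2,4,6}
'c' @ 1: {1,3}  (accept∈set)
'a' @ 2: {}  — dead — no transitions
rest 'bcbcbc' ignored (set empty)
end set {} — state 1 not in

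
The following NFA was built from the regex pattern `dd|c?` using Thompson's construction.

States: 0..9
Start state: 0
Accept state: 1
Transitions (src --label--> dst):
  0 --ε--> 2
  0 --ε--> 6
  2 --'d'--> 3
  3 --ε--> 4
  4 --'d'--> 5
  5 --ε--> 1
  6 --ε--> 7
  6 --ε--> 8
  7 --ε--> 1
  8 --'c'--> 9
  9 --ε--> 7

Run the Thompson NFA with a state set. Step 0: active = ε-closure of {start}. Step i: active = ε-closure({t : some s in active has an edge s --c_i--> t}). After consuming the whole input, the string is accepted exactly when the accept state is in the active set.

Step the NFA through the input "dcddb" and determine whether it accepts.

Answer: REJECT

Steps:
initial (ε-close {0}): {0,1,2,6,7,8}
'd' @ 1: {3,4}
'c' @ 2: {}  — no active states
rest 'ddb' ignored (set empty)
after full input: {}  (accept=1 not in)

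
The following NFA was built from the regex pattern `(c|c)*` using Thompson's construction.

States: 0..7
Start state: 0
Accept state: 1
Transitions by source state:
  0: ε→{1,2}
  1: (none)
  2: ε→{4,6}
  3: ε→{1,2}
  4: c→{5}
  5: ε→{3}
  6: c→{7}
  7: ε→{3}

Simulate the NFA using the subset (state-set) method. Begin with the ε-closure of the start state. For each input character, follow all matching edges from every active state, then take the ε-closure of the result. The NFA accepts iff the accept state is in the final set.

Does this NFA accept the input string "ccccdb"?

Answer: REJECT

Trace:
S₀ = ε-closure({0}) = {0,1,2,4,6}
'c' @ 1: {1,2,3,4,5,6,7}  [accepting]
'c' @ 2: {1,2,3,4,5,6,7}  [accepting]
'c' @ 3: {1,2,3,4,5,6,7}  [accepting]
'c' @ 4: {1,2,3,4,5,6,7}  [accepting]
'd' @ 5: {}  — dead — no transitions
rest 'b' ignored (set empty)
after full input: {}  (accept=1 not in)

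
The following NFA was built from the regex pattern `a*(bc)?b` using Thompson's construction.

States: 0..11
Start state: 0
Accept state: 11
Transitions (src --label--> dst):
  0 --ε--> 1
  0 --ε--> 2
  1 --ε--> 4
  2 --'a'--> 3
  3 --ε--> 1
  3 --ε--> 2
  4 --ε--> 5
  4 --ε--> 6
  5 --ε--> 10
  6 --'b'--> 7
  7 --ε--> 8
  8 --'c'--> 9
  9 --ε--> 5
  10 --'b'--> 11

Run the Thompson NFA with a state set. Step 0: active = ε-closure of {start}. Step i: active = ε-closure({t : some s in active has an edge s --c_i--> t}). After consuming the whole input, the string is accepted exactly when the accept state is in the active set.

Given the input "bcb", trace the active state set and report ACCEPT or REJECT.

Answer: ACCEPT

Derivation:
start: ε-closure({0}) = {0,1,2,4,5,6,10}
'b' @ 1: {7,8,11}  [accepting]
'c' @ 2: {5,9,10}
'b' @ 3: {11}  [accepting]
after full input: {11}  (accept=11 in)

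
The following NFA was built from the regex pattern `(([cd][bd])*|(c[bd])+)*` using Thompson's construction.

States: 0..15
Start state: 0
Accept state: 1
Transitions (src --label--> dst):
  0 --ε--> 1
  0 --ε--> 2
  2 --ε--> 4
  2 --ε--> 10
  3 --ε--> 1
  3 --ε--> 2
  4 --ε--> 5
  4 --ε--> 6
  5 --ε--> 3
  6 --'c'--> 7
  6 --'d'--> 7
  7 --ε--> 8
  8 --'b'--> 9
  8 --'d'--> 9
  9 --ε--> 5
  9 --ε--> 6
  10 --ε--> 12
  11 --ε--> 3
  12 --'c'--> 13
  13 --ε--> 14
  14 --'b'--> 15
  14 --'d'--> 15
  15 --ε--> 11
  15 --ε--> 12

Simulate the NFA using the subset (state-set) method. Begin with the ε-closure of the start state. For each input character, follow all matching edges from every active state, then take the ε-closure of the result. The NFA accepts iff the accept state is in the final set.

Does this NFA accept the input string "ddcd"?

Answer: ACCEPT

Steps:
initial (ε-close {0}): {0,1,2,3,4,5,6,10,12}
'd' @ 1: {7,8}
'd' @ 2: {1,2,3,4,5,6,9,10,12}  (accept∈set)
'c' @ 3: {7,8,13,14}
'd' @ 4: {1,2,3,4,5,6,9,10,11,12,15}  (accept∈set)
after full input: {1,2,3,4,5,6,9,10,11,12,15}  (accept=1 in)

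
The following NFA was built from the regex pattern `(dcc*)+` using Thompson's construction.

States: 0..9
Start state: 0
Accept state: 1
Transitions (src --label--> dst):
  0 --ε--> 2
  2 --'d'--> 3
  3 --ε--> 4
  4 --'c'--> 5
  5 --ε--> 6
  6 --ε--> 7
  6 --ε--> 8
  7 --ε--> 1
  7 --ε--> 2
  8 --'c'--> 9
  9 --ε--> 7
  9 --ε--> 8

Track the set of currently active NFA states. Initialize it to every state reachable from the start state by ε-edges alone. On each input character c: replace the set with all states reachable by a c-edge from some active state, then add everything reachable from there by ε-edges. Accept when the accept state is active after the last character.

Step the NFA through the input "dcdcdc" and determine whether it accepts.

Answer: ACCEPT

Trace:
start: ε-closure({0}) = {0,2}
'd' @ 1: {3,4}
'c' @ 2: {1,2,5,6,7,8}  (accept∈set)
'd' @ 3: {3,4}
'c' @ 4: {1,2,5,6,7,8}  (accept∈set)
'd' @ 5: {3,4}
'c' @ 6: {1,2,5,6,7,8}  (accept∈set)
end set {1,2,5,6,7,8} — state 1 in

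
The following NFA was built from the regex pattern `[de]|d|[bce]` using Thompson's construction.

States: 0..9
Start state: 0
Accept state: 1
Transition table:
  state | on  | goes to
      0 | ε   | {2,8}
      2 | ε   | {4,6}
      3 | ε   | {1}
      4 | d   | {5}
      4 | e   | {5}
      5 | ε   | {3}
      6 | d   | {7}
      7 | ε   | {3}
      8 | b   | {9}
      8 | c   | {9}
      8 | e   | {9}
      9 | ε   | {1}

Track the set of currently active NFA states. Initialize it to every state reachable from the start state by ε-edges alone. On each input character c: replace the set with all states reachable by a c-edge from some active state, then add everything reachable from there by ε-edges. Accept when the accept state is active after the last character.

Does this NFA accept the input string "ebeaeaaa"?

S₀ = ε-closure({0}) = {0,2,4,6,8}
'e' @ 1: {1,3,5,9}  [accepting]
'b' @ 2: {}  — dead — no transitions
rest 'eaeaaa' ignored (set empty)
end set {} — state 1 not in

Answer: REJECT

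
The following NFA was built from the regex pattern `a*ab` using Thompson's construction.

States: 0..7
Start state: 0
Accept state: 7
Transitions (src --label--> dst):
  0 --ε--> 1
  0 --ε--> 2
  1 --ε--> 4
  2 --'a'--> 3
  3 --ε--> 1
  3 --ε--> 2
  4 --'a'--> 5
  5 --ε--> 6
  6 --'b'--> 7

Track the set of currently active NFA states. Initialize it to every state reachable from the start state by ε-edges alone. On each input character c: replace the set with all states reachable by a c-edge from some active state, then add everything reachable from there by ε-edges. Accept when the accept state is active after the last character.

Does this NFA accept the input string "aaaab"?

Answer: ACCEPT

Trace:
start: ε-closure({0}) = {0,1,2,4}
'a' @ 1: {1,2,3,4,5,6}
'a' @ 2: {1,2,3,4,5,6}
'a' @ 3: {1,2,3,4,5,6}
'a' @ 4: {1,2,3,4,5,6}
'b' @ 5: {7}  ✓accept
after full input: {7}  (accept=7 in)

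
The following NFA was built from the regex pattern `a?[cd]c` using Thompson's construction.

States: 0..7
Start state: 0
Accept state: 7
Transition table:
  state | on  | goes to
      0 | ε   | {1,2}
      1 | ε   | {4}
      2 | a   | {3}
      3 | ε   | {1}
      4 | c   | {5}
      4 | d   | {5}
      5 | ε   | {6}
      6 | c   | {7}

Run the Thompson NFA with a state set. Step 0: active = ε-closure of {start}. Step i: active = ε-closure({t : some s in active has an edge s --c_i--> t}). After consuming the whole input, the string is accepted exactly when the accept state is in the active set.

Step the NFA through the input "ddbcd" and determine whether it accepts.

Answer: REJECT

Steps:
start: ε-closure({0}) = {0,1,2,4}
'd' @ 1: {5,6}
'd' @ 2: {}  — state set empty
rest 'bcd' ignored (set empty)
final: {}; accept 7 not in set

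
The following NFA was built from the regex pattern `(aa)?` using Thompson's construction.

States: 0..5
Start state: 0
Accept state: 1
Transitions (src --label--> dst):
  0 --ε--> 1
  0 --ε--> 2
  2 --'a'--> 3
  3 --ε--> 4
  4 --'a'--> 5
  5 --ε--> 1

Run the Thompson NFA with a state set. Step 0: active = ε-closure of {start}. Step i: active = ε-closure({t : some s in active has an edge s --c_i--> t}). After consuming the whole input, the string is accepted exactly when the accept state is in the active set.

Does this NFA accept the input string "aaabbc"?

Answer: REJECT

Derivation:
S₀ = ε-closure({0}) = {0,1,2}
'a' @ 1: {3,4}
'a' @ 2: {1,5}  (accept∈set)
'a' @ 3: {}  — no active states
rest 'bbc' ignored (set empty)
end set {} — state 1 not in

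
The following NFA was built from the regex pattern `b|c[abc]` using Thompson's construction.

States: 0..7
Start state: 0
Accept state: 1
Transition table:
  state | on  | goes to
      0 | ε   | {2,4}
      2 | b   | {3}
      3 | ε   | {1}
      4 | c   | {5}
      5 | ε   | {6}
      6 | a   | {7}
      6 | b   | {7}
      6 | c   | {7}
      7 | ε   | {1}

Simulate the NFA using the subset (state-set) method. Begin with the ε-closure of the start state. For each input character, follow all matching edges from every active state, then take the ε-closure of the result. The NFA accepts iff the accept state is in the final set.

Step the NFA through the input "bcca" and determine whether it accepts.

Answer: REJECT

Derivation:
initial (ε-close {0}): {0,2,4}
'b' @ 1: {1,3}  ✓accept
'c' @ 2: {}  — dead — no transitions
rest 'ca' ignored (set empty)
final: {}; accept 1 not in set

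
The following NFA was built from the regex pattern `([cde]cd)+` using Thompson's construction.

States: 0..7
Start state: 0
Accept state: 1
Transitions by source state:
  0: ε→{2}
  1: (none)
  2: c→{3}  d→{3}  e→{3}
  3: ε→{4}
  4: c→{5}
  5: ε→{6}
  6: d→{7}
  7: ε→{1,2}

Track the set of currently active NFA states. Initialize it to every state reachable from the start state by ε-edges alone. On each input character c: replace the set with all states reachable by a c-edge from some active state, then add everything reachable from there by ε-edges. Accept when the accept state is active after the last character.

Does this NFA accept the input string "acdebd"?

S₀ = ε-closure({0}) = {0,2}
'a' @ 1: {}  — no active states
rest 'cdebd' ignored (set empty)
final: {}; accept 1 not in set

Answer: REJECT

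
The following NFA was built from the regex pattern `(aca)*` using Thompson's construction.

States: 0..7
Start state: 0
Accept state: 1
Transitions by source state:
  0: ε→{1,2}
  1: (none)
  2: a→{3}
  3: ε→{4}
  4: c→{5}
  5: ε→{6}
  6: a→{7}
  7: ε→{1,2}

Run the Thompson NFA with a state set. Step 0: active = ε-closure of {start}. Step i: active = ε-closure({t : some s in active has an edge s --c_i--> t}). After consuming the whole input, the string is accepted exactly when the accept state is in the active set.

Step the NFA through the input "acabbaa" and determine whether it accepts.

Answer: REJECT

Derivation:
initial (ε-close {0}): {0,1,2}
'a' @ 1: {3,4}
'c' @ 2: {5,6}
'a' @ 3: {1,2,7}  [accepting]
'b' @ 4: {}  — dead — no transitions
rest 'baa' ignored (set empty)
after full input: {}  (accept=1 not in)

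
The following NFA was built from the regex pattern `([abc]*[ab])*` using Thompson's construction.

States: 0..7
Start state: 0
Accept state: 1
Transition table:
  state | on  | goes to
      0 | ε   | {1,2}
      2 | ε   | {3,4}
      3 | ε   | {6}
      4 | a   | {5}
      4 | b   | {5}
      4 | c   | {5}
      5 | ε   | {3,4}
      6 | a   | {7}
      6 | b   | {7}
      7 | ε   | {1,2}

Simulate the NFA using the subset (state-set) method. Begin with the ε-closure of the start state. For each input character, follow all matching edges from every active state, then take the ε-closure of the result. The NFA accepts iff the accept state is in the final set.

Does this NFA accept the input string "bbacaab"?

Answer: ACCEPT

Trace:
S₀ = ε-closure({0}) = {0,1,2,3,4,6}
'b' @ 1: {1,2,3,4,5,6,7}  (accept∈set)
'b' @ 2: {1,2,3,4,5,6,7}  (accept∈set)
'a' @ 3: {1,2,3,4,5,6,7}  (accept∈set)
'c' @ 4: {3,4,5,6}
'a' @ 5: {1,2,3,4,5,6,7}  (accept∈set)
'a' @ 6: {1,2,3,4,5,6,7}  (accept∈set)
'b' @ 7: {1,2,3,4,5,6,7}  (accept∈set)
final: {1,2,3,4,5,6,7}; accept 1 in set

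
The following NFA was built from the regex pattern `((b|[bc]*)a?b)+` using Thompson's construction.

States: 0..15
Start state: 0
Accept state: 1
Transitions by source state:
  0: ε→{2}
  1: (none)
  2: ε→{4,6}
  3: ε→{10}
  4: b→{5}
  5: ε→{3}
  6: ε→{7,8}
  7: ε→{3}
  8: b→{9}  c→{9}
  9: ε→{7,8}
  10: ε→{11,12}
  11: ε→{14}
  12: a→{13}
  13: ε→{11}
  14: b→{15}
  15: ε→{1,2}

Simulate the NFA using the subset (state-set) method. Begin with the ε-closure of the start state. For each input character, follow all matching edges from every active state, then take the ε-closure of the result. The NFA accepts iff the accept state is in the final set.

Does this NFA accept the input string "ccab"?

S₀ = ε-closure({0}) = {0,2,3,4,6,7,8,10,11,12,14}
'c' @ 1: {3,7,8,9,10,11,12,14}
'c' @ 2: {3,7,8,9,10,11,12,14}
'a' @ 3: {11,13,14}
'b' @ 4: {1,2,3,4,6,7,8,10,11,12,14,15}  (accept∈set)
final: {1,2,3,4,6,7,8,10,11,12,14,15}; accept 1 in set

Answer: ACCEPT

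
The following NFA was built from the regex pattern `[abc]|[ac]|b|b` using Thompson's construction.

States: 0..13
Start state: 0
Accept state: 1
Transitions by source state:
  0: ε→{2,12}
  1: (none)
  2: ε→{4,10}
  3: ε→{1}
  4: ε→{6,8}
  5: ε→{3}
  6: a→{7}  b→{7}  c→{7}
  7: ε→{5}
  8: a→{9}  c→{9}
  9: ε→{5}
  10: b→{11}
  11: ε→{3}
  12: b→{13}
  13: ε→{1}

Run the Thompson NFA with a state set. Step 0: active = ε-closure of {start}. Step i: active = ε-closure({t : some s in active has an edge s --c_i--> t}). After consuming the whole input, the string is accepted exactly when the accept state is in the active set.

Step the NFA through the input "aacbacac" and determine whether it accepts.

Answer: REJECT

Derivation:
start: ε-closure({0}) = {0,2,4,6,8,10,12}
'a' @ 1: {1,3,5,7,9}  [accepting]
'a' @ 2: {}  — state set empty
rest 'cbacac' ignored (set empty)
end set {} — state 1 not in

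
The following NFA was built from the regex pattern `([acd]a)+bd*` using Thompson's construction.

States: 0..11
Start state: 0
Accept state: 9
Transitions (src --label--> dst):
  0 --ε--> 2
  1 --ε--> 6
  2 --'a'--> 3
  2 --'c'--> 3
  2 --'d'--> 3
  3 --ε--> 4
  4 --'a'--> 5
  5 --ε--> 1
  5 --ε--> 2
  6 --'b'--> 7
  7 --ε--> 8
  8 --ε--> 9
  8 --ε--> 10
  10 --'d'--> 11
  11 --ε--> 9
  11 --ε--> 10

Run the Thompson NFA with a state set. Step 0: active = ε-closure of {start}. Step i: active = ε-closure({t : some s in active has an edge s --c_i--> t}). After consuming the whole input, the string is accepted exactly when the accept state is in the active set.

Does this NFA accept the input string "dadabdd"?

S₀ = ε-closure({0}) = {0,2}
'd' @ 1: {3,4}
'a' @ 2: {1,2,5,6}
'd' @ 3: {3,4}
'a' @ 4: {1,2,5,6}
'b' @ 5: {7,8,9,10}  (accept∈set)
'd' @ 6: {9,10,11}  (accept∈set)
'd' @ 7: {9,10,11}  (accept∈set)
final: {9,10,11}; accept 9 in set

Answer: ACCEPT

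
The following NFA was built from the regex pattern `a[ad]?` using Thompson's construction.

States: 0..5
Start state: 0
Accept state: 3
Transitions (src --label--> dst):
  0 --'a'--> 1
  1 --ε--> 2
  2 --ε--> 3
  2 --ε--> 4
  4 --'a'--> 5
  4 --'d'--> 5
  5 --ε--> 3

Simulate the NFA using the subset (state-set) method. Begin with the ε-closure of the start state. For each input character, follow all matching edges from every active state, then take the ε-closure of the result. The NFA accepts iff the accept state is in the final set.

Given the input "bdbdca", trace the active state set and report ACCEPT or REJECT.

start: ε-closure({0}) = {0}
'b' @ 1: {}  — dead — no transitions
rest 'dbdca' ignored (set empty)
end set {} — state 3 not in

Answer: REJECT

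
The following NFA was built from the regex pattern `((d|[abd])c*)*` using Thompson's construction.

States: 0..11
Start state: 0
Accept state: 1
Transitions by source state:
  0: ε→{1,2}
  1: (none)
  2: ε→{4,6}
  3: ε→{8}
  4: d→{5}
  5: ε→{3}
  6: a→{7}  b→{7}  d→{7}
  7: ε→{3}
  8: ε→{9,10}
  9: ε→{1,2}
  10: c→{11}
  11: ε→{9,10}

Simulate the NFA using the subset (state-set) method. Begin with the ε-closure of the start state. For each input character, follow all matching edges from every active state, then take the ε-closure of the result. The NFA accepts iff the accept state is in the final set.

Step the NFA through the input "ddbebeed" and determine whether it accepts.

Answer: REJECT

Trace:
S₀ = ε-closure({0}) = {0,1,2,4,6}
'd' @ 1: {1,2,3,4,5,6,7,8,9,10}  ✓accept
'd' @ 2: {1,2,3,4,5,6,7,8,9,10}  ✓accept
'b' @ 3: {1,2,3,4,6,7,8,9,10}  ✓accept
'e' @ 4: {}  — no active states
rest 'beed' ignored (set empty)
end set {} — state 1 not in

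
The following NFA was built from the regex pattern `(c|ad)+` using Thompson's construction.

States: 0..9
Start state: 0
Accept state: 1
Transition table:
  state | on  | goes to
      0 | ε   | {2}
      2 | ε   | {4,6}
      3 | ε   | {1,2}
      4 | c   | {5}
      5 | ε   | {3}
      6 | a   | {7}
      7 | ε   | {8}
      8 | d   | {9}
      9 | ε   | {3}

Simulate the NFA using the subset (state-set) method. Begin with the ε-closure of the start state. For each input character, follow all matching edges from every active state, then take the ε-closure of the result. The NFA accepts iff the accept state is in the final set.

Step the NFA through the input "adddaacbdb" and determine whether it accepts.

start: ε-closure({0}) = {0,2,4,6}
'a' @ 1: {7,8}
'd' @ 2: {1,2,3,4,6,9}  (accept∈set)
'd' @ 3: {}  — dead — no transitions
rest 'daacbdb' ignored (set empty)
end set {} — state 1 not in

Answer: REJECT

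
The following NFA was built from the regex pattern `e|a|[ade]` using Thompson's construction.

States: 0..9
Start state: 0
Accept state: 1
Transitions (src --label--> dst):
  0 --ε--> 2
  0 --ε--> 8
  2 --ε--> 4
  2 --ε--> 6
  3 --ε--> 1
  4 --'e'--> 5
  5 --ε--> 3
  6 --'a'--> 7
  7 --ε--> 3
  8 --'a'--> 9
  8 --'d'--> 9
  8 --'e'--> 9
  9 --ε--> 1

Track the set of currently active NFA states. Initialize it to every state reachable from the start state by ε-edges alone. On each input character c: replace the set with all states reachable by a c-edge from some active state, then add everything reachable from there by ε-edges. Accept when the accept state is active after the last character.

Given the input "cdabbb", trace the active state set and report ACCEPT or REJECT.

S₀ = ε-closure({0}) = {0,2,4,6,8}
'c' @ 1: {}  — dead — no transitions
rest 'dabbb' ignored (set empty)
end set {} — state 1 not in

Answer: REJECT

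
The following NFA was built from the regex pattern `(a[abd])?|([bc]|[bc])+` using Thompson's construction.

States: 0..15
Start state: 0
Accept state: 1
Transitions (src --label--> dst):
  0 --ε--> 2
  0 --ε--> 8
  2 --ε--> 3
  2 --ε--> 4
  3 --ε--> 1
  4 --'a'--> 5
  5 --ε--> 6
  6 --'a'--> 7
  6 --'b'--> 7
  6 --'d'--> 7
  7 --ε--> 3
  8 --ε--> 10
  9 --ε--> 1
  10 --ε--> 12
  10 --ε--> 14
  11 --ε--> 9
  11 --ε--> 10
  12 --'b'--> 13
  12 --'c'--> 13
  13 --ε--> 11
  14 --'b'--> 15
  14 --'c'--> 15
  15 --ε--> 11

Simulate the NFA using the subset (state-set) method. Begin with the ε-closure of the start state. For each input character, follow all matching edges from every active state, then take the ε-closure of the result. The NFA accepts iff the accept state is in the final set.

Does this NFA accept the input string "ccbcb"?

initial (ε-close {0}): {0,1,2,3,4,8,10,12,14}
'c' @ 1: {1,9,10,11,12,13,14,15}  (accept∈set)
'c' @ 2: {1,9,10,11,12,13,14,15}  (accept∈set)
'b' @ 3: {1,9,10,11,12,13,14,15}  (accept∈set)
'c' @ 4: {1,9,10,11,12,13,14,15}  (accept∈set)
'b' @ 5: {1,9,10,11,12,13,14,15}  (accept∈set)
end set {1,9,10,11,12,13,14,15} — state 1 in

Answer: ACCEPT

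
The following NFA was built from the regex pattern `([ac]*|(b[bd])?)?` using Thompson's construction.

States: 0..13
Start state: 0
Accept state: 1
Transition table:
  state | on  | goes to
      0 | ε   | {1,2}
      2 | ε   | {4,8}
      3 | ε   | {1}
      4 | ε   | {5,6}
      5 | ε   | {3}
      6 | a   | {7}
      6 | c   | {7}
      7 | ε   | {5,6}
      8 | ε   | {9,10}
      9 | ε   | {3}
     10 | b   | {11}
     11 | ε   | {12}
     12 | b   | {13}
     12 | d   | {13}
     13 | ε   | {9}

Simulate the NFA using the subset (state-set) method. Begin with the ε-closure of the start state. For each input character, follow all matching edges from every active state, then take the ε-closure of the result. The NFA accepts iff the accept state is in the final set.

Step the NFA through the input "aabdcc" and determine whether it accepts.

start: ε-closure({0}) = {0,1,2,3,4,5,6,8,9,10}
'a' @ 1: {1,3,5,6,7}  [accepting]
'a' @ 2: {1,3,5,6,7}  [accepting]
'b' @ 3: {}  — no active states
rest 'dcc' ignored (set empty)
final: {}; accept 1 not in set

Answer: REJECT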